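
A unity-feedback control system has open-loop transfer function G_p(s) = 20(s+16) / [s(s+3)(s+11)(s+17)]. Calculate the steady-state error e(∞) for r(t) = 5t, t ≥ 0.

561/64

G_p(s) has one factor of s in the denominator, so the system is type 1.
K_v = lim_{s→0} s·G_p(s) = 20·16 / (3·11·17) = 320/561.
e_ss = 5/K_v = 5/(320/561) = 561/64.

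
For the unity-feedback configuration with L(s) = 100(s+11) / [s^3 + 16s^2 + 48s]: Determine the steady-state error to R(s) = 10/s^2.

Lowest-order denominator term is 48s, so the open loop has 1 pole at the origin → type 1 system.
K_v = lim_{s→0} s·L(s) = 100·11 / 48 = 275/12.
e_ss = 10/K_v = 10/(275/12) = 24/55.

24/55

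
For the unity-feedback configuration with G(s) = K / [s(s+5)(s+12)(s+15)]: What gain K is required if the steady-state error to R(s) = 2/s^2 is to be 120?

One free integrator in G(s): this is a type 1 system.
K_v = lim_{s→0} s·G(s) = K / (5·12·15) = (1/900)·K.
e_ss = 2/K_v = 120 ⇒ K_v = 1/60 ⇒ K = (1/60)/(1/900) = 15.

15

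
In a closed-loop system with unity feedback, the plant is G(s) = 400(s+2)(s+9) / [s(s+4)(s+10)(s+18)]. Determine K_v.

System type = 1 (one pole at s=0).
K_v = lim_{s→0} s·G(s) = 400·2·9 / (4·10·18) = 10.

10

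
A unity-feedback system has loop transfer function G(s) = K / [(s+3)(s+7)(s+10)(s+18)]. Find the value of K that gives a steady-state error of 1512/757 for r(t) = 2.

5

System type = 0 (no poles at s=0).
K_p = lim_{s→0} G(s) = K / (3·7·10·18) = (1/3780)·K.
e_ss = 2/(1 + K_p) = 1512/757 ⇒ 1 + (1/3780)·K = 757/756 ⇒ K = 5.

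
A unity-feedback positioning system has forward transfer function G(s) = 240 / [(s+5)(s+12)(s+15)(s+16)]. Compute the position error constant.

1/60

No free integrators in G(s): this is a type 0 system.
K_p = lim_{s→0} G(s) = 240 / (5·12·15·16) = 1/60.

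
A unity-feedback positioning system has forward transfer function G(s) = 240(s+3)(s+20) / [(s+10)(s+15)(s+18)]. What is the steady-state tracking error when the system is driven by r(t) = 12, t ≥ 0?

36/19

System type = 0 (no poles at s=0).
K_p = lim_{s→0} G(s) = 240·3·20 / (10·15·18) = 16/3.
e_ss = 12/(1 + K_p) = 12/(19/3) = 36/19.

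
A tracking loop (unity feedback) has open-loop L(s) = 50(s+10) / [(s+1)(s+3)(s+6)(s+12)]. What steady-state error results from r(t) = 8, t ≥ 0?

The open loop has no poles at the origin → type 0 system.
K_p = lim_{s→0} L(s) = 50·10 / (1·3·6·12) = 125/54.
e_ss = 8/(1 + K_p) = 8/(179/54) = 432/179.

432/179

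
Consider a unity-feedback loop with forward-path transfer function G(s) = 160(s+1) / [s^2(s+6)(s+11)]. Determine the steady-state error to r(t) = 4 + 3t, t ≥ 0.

0

The open loop has two poles at the origin → type 2 system. Taking each input component in turn:
  • 4: tracked with zero error.
  • 3t: tracked with zero error.
Total e_ss = 0.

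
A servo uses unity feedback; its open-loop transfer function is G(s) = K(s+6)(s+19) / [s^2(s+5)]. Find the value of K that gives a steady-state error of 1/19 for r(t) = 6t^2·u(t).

System type = 2 (two poles at s=0).
K_a = lim_{s→0} s^2·G(s) = K·6·19 / (5) = 22.8·K.
e_ss = 12/K_a = 1/19 ⇒ K_a = 228 ⇒ K = 228/22.8 = 10.

10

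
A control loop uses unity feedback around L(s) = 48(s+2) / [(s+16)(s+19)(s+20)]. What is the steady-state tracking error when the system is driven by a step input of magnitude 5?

950/193

No free integrators in L(s): this is a type 0 system.
K_p = lim_{s→0} L(s) = 48·2 / (16·19·20) = 3/190.
e_ss = 5/(1 + K_p) = 5/(193/190) = 950/193.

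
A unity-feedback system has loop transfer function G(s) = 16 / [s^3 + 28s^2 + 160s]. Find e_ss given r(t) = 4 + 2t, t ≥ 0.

20

Factoring s from the denominator leaves a polynomial with constant term 160, so the system is type 1. Taking each input component in turn:
  • 4: tracked with zero error.
  • 2t: e_ss = 2/K_v with K_v=0.1 → 20.
Total e_ss = 20.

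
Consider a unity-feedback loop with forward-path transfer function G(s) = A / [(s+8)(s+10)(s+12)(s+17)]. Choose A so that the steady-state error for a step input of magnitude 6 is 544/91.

System type = 0 (no poles at s=0).
K_p = lim_{s→0} G(s) = A / (8·10·12·17) = (1/16320)·A.
e_ss = 6/(1 + K_p) = 544/91 ⇒ 1 + (1/16320)·A = 273/272 ⇒ A = 60.

60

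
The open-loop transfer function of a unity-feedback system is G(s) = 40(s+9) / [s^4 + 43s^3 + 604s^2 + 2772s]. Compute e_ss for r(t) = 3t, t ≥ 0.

23.1

The denominator has no term below 2772s — 1 pole at s=0, type 1.
K_v = lim_{s→0} s·G(s) = 40·9 / 2772 = 10/77.
e_ss = 3/K_v = 3/(10/77) = 23.1.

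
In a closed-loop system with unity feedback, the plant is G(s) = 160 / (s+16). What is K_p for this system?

No free integrators in G(s): this is a type 0 system.
K_p = lim_{s→0} G(s) = 160 / (16) = 10.

10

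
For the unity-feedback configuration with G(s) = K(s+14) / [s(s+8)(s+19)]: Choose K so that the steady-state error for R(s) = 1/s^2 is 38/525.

150

System type = 1 (one pole at s=0).
K_v = lim_{s→0} s·G(s) = K·14 / (8·19) = (7/76)·K.
e_ss = 1/K_v = 38/525 ⇒ K_v = 525/38 ⇒ K = (525/38)/(7/76) = 150.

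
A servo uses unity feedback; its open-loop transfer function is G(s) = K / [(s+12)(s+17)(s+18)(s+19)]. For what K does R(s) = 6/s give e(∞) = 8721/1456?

G(s) has no factors of s in the denominator, so the system is type 0.
K_p = lim_{s→0} G(s) = K / (12·17·18·19) = (1/69768)·K.
e_ss = 6/(1 + K_p) = 8721/1456 ⇒ 1 + (1/69768)·K = 2912/2907 ⇒ K = 120.

120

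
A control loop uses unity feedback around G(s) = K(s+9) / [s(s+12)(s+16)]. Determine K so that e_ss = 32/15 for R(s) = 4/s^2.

40

System type = 1 (one pole at s=0).
K_v = lim_{s→0} s·G(s) = K·9 / (12·16) = (3/64)·K.
e_ss = 4/K_v = 32/15 ⇒ K_v = 1.875 ⇒ K = 1.875/(3/64) = 40.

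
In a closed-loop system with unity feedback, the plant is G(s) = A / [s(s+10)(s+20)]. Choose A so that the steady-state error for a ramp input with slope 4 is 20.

40

System type = 1 (one pole at s=0).
K_v = lim_{s→0} s·G(s) = A / (10·20) = 0.005·A.
e_ss = 4/K_v = 20 ⇒ K_v = 0.2 ⇒ A = 0.2/0.005 = 40.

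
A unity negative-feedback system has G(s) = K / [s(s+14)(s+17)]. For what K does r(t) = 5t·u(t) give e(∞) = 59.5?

20

System type = 1 (one pole at s=0).
K_v = lim_{s→0} s·G(s) = K / (14·17) = (1/238)·K.
e_ss = 5/K_v = 59.5 ⇒ K_v = 10/119 ⇒ K = (10/119)/(1/238) = 20.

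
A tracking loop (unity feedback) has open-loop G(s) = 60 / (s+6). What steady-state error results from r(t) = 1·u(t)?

1/11

No free integrators in G(s): this is a type 0 system.
K_p = lim_{s→0} G(s) = 60 / (6) = 10.
e_ss = 1/(1 + K_p) = 1/11.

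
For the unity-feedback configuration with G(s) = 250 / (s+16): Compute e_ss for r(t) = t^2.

infinity

The open loop has no poles at the origin → type 0 system.
For a type-0 system K_a = 0, so e_ss to a parabolic input is unbounded.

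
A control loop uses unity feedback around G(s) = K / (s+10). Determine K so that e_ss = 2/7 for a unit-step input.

25

The open loop has no poles at the origin → type 0 system.
K_p = lim_{s→0} G(s) = K / (10) = 0.1·K.
e_ss = 1/(1 + K_p) = 2/7 ⇒ 1 + 0.1·K = 3.5 ⇒ K = 25.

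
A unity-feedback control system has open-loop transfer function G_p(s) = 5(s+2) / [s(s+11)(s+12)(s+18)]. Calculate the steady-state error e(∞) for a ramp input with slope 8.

1900.8

G_p(s) has one factor of s in the denominator, so the system is type 1.
K_v = lim_{s→0} s·G_p(s) = 5·2 / (11·12·18) = 5/1188.
e_ss = 8/K_v = 8/(5/1188) = 1900.8.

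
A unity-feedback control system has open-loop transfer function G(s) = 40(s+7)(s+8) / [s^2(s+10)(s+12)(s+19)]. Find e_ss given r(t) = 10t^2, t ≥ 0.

G(s) has two factors of s in the denominator, so the system is type 2.
K_a = lim_{s→0} s^2·G(s) = 40·7·8 / (10·12·19) = 56/57.
r(t) = 10t^2 gives R(s) = 20/s^3.
e_ss = 20/K_a = 20/(56/57) = 285/14.

285/14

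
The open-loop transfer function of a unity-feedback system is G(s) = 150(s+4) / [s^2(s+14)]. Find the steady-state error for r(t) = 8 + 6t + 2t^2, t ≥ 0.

7/75

System type = 2 (two poles at s=0). Taking each input component in turn:
  • 8: tracked with zero error.
  • 6t: tracked with zero error.
  • 2t^2: e_ss = 4/K_a with K_a=300/7 → 7/75.
Total e_ss = 7/75.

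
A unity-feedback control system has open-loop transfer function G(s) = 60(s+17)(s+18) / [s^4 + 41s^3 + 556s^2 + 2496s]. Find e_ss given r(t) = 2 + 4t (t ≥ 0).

416/765

The denominator has no term below 2496s — 1 pole at s=0, type 1. Taking each input component in turn:
  • 2: tracked with zero error.
  • 4t: e_ss = 4/K_v with K_v=765/104 → 416/765.
Total e_ss = 416/765.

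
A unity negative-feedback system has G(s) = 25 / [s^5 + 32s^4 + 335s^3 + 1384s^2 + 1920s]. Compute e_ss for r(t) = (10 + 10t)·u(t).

Lowest-order denominator term is 1920s, so the open loop has 1 pole at the origin → type 1 system. Taking each input component in turn:
  • 10: tracked with zero error.
  • 10t: e_ss = 10/K_v with K_v=5/384 → 768.
Total e_ss = 768.

768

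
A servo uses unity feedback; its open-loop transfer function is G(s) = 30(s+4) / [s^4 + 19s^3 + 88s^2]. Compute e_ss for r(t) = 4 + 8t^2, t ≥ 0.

Lowest-order denominator term is 88s^2, so the open loop has 2 poles at the origin → type 2 system. By superposition:
  • 4: tracked with zero error.
  • 8t^2: e_ss = 16/K_a with K_a=15/11 → 176/15.
Total e_ss = 176/15.

176/15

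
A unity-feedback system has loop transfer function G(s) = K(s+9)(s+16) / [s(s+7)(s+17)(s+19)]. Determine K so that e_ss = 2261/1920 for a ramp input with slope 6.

G(s) has one factor of s in the denominator, so the system is type 1.
K_v = lim_{s→0} s·G(s) = K·9·16 / (7·17·19) = (144/2261)·K.
e_ss = 6/K_v = 2261/1920 ⇒ K_v = 11520/2261 ⇒ K = (11520/2261)/(144/2261) = 80.

80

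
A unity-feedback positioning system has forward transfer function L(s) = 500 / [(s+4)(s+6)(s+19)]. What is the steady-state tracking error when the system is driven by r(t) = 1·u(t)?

The open loop has no poles at the origin → type 0 system.
K_p = lim_{s→0} L(s) = 500 / (4·6·19) = 125/114.
e_ss = 1/(1 + K_p) = 1/(239/114) = 114/239.

114/239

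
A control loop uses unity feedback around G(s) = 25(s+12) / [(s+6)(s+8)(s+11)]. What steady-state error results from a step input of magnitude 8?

352/69

The open loop has no poles at the origin → type 0 system.
K_p = lim_{s→0} G(s) = 25·12 / (6·8·11) = 25/44.
e_ss = 8/(1 + K_p) = 8/(69/44) = 352/69.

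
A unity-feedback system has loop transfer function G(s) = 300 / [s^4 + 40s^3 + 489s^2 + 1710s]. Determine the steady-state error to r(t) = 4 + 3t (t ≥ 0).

17.1

The denominator has no term below 1710s — 1 pole at s=0, type 1. Treating each term separately:
  • 4: tracked with zero error.
  • 3t: e_ss = 3/K_v with K_v=10/57 → 17.1.
Total e_ss = 17.1.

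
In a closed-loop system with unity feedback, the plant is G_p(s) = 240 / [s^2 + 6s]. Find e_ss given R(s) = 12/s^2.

0.3

The denominator has no term below 6s — 1 pole at s=0, type 1.
K_v = lim_{s→0} s·G_p(s) = 240 / 6 = 40.
e_ss = 12/K_v = 12/40 = 0.3.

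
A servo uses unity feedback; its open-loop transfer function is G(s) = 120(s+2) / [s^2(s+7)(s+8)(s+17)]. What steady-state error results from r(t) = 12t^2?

Two free integrators in G(s): this is a type 2 system.
K_a = lim_{s→0} s^2·G(s) = 120·2 / (7·8·17) = 30/119.
r(t) = 12t^2 gives R(s) = 24/s^3.
e_ss = 24/K_a = 24/(30/119) = 95.2.

95.2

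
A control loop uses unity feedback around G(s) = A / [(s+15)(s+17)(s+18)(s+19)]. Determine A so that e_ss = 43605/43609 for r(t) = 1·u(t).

G(s) has no factors of s in the denominator, so the system is type 0.
K_p = lim_{s→0} G(s) = A / (15·17·18·19) = (1/87210)·A.
e_ss = 1/(1 + K_p) = 43605/43609 ⇒ 1 + (1/87210)·A = 43609/43605 ⇒ A = 8.

8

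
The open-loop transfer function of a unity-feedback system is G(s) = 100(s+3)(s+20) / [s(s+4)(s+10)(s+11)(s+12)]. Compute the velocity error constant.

25/22

System type = 1 (one pole at s=0).
K_v = lim_{s→0} s·G(s) = 100·3·20 / (4·10·11·12) = 25/22.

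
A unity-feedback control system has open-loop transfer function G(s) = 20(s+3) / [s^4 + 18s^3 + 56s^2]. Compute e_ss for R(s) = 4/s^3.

56/15

The denominator has no term below 56s^2 — 2 poles at s=0, type 2.
K_a = lim_{s→0} s^2·G(s) = 20·3 / 56 = 15/14.
r(t) = 2t^2 gives R(s) = 4/s^3.
e_ss = 4/K_a = 4/(15/14) = 56/15.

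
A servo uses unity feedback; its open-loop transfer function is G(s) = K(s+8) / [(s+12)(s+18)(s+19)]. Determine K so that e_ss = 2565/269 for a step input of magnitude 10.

25

The open loop has no poles at the origin → type 0 system.
K_p = lim_{s→0} G(s) = K·8 / (12·18·19) = (1/513)·K.
e_ss = 10/(1 + K_p) = 2565/269 ⇒ 1 + (1/513)·K = 538/513 ⇒ K = 25.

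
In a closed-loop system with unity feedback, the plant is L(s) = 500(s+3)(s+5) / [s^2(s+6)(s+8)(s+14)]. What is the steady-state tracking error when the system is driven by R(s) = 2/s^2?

The open loop has two poles at the origin → type 2 system.
K_v = ∞ for a type-2 system; e_ss to a ramp is zero.

0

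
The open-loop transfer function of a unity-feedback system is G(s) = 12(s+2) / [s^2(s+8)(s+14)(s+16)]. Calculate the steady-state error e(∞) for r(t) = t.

Two free integrators in G(s): this is a type 2 system.
K_v = ∞ for a type-2 system; e_ss to a ramp is zero.

0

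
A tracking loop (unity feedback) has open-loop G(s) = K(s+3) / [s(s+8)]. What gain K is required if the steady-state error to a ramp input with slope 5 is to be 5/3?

8

G(s) has one factor of s in the denominator, so the system is type 1.
K_v = lim_{s→0} s·G(s) = K·3 / (8) = 0.375·K.
e_ss = 5/K_v = 5/3 ⇒ K_v = 3 ⇒ K = 3/0.375 = 8.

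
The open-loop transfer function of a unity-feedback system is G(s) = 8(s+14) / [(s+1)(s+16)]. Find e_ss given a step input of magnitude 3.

System type = 0 (no poles at s=0).
K_p = lim_{s→0} G(s) = 8·14 / (1·16) = 7.
e_ss = 3/(1 + K_p) = 3/8 = 0.375.

0.375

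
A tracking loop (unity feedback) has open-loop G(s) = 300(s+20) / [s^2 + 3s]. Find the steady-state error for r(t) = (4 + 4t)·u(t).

Lowest-order denominator term is 3s, so the open loop has 1 pole at the origin → type 1 system. Treating each term separately:
  • 4: tracked with zero error.
  • 4t: e_ss = 4/K_v with K_v=2000 → 0.002.
Total e_ss = 0.002.

0.002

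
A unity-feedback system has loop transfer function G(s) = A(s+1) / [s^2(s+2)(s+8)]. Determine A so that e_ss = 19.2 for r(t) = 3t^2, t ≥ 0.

The open loop has two poles at the origin → type 2 system.
K_a = lim_{s→0} s^2·G(s) = A·1 / (2·8) = 0.0625·A.
e_ss = 6/K_a = 19.2 ⇒ K_a = 0.3125 ⇒ A = 0.3125/0.0625 = 5.

5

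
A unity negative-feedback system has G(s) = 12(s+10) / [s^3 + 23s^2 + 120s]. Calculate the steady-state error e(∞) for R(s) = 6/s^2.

6

The denominator has no term below 120s — 1 pole at s=0, type 1.
K_v = lim_{s→0} s·G(s) = 12·10 / 120 = 1.
e_ss = 6/K_v = 6/1 = 6.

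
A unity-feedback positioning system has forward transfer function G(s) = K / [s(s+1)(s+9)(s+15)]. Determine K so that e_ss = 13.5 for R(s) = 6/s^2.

60

One free integrator in G(s): this is a type 1 system.
K_v = lim_{s→0} s·G(s) = K / (1·9·15) = (1/135)·K.
e_ss = 6/K_v = 13.5 ⇒ K_v = 4/9 ⇒ K = (4/9)/(1/135) = 60.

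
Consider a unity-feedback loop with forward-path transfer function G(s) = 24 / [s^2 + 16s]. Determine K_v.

1.5

Lowest-order denominator term is 16s, so the open loop has 1 pole at the origin → type 1 system.
K_v = lim_{s→0} s·G(s) = 24 / 16 = 1.5.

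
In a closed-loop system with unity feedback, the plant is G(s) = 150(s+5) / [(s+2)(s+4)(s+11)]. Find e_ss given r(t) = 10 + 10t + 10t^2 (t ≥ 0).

infinity

No free integrators in G(s): this is a type 0 system. By superposition:
  • 10: e_ss = 10/(1+K_p) with K_p=375/44 → 440/419.
  • 10t: a type-0 system cannot track it, e_ss → ∞.
  • 10t^2: a type-0 system cannot track it, e_ss → ∞.
The unbounded component dominates.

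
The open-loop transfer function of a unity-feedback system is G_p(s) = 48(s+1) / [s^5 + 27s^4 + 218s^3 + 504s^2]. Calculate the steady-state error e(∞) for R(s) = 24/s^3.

Lowest-order denominator term is 504s^2, so the open loop has 2 poles at the origin → type 2 system.
K_a = lim_{s→0} s^2·G_p(s) = 48·1 / 504 = 2/21.
r(t) = 12t^2 gives R(s) = 24/s^3.
e_ss = 24/K_a = 24/(2/21) = 252.

252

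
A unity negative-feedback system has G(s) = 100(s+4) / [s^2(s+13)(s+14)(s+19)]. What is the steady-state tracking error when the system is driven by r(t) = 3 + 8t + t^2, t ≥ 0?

17.29

System type = 2 (two poles at s=0). By superposition:
  • 3: tracked with zero error.
  • 8t: tracked with zero error.
  • t^2: e_ss = 2/K_a with K_a=200/1729 → 17.29.
Total e_ss = 17.29.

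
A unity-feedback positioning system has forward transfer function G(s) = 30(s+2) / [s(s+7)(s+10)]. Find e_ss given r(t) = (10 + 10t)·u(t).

System type = 1 (one pole at s=0). Taking each input component in turn:
  • 10: tracked with zero error.
  • 10t: e_ss = 10/K_v with K_v=6/7 → 35/3.
Total e_ss = 35/3.

35/3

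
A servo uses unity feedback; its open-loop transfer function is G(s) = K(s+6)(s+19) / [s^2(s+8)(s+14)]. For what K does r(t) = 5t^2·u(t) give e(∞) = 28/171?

60

G(s) has two factors of s in the denominator, so the system is type 2.
K_a = lim_{s→0} s^2·G(s) = K·6·19 / (8·14) = (57/56)·K.
e_ss = 10/K_a = 28/171 ⇒ K_a = 855/14 ⇒ K = (855/14)/(57/56) = 60.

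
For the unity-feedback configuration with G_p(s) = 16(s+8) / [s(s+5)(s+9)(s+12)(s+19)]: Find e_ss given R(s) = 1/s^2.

2565/32

One free integrator in G_p(s): this is a type 1 system.
K_v = lim_{s→0} s·G_p(s) = 16·8 / (5·9·12·19) = 32/2565.
e_ss = 1/K_v = 1/(32/2565) = 2565/32.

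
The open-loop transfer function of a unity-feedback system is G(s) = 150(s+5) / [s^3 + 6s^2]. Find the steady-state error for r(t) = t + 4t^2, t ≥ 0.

0.064

The denominator has no term below 6s^2 — 2 poles at s=0, type 2. By superposition:
  • t: tracked with zero error.
  • 4t^2: e_ss = 8/K_a with K_a=125 → 0.064.
Total e_ss = 0.064.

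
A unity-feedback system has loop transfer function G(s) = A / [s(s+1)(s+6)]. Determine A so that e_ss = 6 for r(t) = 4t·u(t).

4

System type = 1 (one pole at s=0).
K_v = lim_{s→0} s·G(s) = A / (1·6) = (1/6)·A.
e_ss = 4/K_v = 6 ⇒ K_v = 2/3 ⇒ A = (2/3)/(1/6) = 4.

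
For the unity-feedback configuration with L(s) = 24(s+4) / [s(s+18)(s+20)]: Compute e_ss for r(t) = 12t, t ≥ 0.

The open loop has one pole at the origin → type 1 system.
K_v = lim_{s→0} s·L(s) = 24·4 / (18·20) = 4/15.
e_ss = 12/K_v = 12/(4/15) = 45.

45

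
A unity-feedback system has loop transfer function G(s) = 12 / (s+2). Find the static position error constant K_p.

The open loop has no poles at the origin → type 0 system.
K_p = lim_{s→0} G(s) = 12 / (2) = 6.

6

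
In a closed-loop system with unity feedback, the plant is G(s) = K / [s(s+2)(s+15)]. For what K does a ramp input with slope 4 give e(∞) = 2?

G(s) has one factor of s in the denominator, so the system is type 1.
K_v = lim_{s→0} s·G(s) = K / (2·15) = (1/30)·K.
e_ss = 4/K_v = 2 ⇒ K_v = 2 ⇒ K = 2/(1/30) = 60.

60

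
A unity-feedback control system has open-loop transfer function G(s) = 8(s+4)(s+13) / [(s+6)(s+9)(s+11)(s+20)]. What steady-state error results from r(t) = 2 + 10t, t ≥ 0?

No free integrators in G(s): this is a type 0 system. Treating each term separately:
  • 2: e_ss = 2/(1+K_p) with K_p=52/1485 → 2970/1537.
  • 10t: a type-0 system cannot track it, e_ss → ∞.
The unbounded component dominates.

infinity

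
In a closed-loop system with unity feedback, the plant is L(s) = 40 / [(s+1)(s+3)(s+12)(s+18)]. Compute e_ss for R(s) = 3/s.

The open loop has no poles at the origin → type 0 system.
K_p = lim_{s→0} L(s) = 40 / (1·3·12·18) = 5/81.
e_ss = 3/(1 + K_p) = 3/(86/81) = 243/86.

243/86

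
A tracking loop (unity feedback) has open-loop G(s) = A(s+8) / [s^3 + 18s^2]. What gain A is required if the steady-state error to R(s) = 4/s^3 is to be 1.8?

5

Factoring s^2 from the denominator leaves a polynomial with constant term 18, so the system is type 2.
K_a = lim_{s→0} s^2·G(s) = A·8 / 18 = (4/9)·A.
e_ss = 4/K_a = 1.8 ⇒ K_a = 20/9 ⇒ A = (20/9)/(4/9) = 5.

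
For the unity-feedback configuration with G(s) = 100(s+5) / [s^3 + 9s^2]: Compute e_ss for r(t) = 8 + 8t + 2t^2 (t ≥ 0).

Lowest-order denominator term is 9s^2, so the open loop has 2 poles at the origin → type 2 system. Taking each input component in turn:
  • 8: tracked with zero error.
  • 8t: tracked with zero error.
  • 2t^2: e_ss = 4/K_a with K_a=500/9 → 0.072.
Total e_ss = 0.072.

0.072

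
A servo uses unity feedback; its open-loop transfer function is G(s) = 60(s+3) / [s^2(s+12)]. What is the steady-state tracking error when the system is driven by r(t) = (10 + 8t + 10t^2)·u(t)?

4/3

G(s) has two factors of s in the denominator, so the system is type 2. Taking each input component in turn:
  • 10: tracked with zero error.
  • 8t: tracked with zero error.
  • 10t^2: e_ss = 20/K_a with K_a=15 → 4/3.
Total e_ss = 4/3.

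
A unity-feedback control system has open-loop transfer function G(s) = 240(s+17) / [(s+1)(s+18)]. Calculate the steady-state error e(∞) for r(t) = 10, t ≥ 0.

30/683

G(s) has no factors of s in the denominator, so the system is type 0.
K_p = lim_{s→0} G(s) = 240·17 / (1·18) = 680/3.
e_ss = 10/(1 + K_p) = 10/(683/3) = 30/683.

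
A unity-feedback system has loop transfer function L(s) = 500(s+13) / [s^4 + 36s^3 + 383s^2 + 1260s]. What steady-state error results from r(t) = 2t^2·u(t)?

Factoring s from the denominator leaves a polynomial with constant term 1260, so the system is type 1.
For a type-1 system K_a = 0, so e_ss to a parabolic input is unbounded.

infinity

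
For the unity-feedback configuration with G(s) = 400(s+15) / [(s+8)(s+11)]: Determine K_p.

No free integrators in G(s): this is a type 0 system.
K_p = lim_{s→0} G(s) = 400·15 / (8·11) = 750/11.

750/11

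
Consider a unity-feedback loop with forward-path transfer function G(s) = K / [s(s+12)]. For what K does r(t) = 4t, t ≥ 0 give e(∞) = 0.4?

The open loop has one pole at the origin → type 1 system.
K_v = lim_{s→0} s·G(s) = K / (12) = (1/12)·K.
e_ss = 4/K_v = 0.4 ⇒ K_v = 10 ⇒ K = 10/(1/12) = 120.

120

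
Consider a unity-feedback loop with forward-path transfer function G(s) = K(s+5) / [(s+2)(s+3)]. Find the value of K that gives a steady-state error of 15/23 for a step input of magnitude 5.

G(s) has no factors of s in the denominator, so the system is type 0.
K_p = lim_{s→0} G(s) = K·5 / (2·3) = (5/6)·K.
e_ss = 5/(1 + K_p) = 15/23 ⇒ 1 + (5/6)·K = 23/3 ⇒ K = 8.

8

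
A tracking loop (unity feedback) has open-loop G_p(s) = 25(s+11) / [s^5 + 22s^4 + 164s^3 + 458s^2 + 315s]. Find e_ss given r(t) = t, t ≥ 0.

63/55

Factoring s from the denominator leaves a polynomial with constant term 315, so the system is type 1.
K_v = lim_{s→0} s·G_p(s) = 25·11 / 315 = 55/63.
e_ss = 1/K_v = 1/(55/63) = 63/55.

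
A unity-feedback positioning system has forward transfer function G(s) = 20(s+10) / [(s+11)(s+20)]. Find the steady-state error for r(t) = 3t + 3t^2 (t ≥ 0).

No free integrators in G(s): this is a type 0 system. Taking each input component in turn:
  • 3t: a type-0 system cannot track it, e_ss → ∞.
  • 3t^2: a type-0 system cannot track it, e_ss → ∞.
The unbounded component dominates.

infinity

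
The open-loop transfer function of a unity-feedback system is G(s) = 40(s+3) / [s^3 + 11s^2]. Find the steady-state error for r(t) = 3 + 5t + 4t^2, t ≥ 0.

11/15

The denominator has no term below 11s^2 — 2 poles at s=0, type 2. Treating each term separately:
  • 3: tracked with zero error.
  • 5t: tracked with zero error.
  • 4t^2: e_ss = 8/K_a with K_a=120/11 → 11/15.
Total e_ss = 11/15.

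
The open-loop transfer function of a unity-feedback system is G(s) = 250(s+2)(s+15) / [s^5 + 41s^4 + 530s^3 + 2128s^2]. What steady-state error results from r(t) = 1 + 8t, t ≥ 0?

0

Factoring s^2 from the denominator leaves a polynomial with constant term 2128, so the system is type 2. By superposition:
  • 1: tracked with zero error.
  • 8t: tracked with zero error.
Total e_ss = 0.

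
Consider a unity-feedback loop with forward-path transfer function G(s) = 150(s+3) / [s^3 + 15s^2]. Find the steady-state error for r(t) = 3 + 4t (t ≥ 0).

0

The denominator has no term below 15s^2 — 2 poles at s=0, type 2. Treating each term separately:
  • 3: tracked with zero error.
  • 4t: tracked with zero error.
Total e_ss = 0.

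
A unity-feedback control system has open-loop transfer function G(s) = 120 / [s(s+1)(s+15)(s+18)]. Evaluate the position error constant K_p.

K_p = lim_{s→0} G(s); with 1 pole at the origin the limit diverges, so K_p = ∞.

infinity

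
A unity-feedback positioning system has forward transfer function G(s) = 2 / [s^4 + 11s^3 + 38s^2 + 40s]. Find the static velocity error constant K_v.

Lowest-order denominator term is 40s, so the open loop has 1 pole at the origin → type 1 system.
K_v = lim_{s→0} s·G(s) = 2 / 40 = 0.05.

0.05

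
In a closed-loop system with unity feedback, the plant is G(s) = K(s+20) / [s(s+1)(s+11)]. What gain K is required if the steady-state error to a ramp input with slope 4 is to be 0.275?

System type = 1 (one pole at s=0).
K_v = lim_{s→0} s·G(s) = K·20 / (1·11) = (20/11)·K.
e_ss = 4/K_v = 0.275 ⇒ K_v = 160/11 ⇒ K = (160/11)/(20/11) = 8.

8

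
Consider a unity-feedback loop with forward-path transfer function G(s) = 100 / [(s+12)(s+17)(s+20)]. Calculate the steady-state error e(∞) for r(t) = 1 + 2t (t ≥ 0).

G(s) has no factors of s in the denominator, so the system is type 0. By superposition:
  • 1: e_ss = 1/(1+K_p) with K_p=5/204 → 204/209.
  • 2t: a type-0 system cannot track it, e_ss → ∞.
The unbounded component dominates.

infinity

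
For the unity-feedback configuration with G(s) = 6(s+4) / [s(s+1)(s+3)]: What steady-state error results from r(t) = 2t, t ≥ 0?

The open loop has one pole at the origin → type 1 system.
K_v = lim_{s→0} s·G(s) = 6·4 / (1·3) = 8.
e_ss = 2/K_v = 2/8 = 0.25.

0.25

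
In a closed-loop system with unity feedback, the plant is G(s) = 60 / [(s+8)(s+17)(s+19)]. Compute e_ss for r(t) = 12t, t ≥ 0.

infinity

The open loop has no poles at the origin → type 0 system.
K_v = lim_{s→0} s·G(s) = 0; the steady-state error to this ramp input grows without bound.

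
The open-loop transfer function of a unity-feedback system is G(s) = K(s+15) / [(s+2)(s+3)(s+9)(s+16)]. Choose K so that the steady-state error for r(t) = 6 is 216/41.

8

The open loop has no poles at the origin → type 0 system.
K_p = lim_{s→0} G(s) = K·15 / (2·3·9·16) = (5/288)·K.
e_ss = 6/(1 + K_p) = 216/41 ⇒ 1 + (5/288)·K = 41/36 ⇒ K = 8.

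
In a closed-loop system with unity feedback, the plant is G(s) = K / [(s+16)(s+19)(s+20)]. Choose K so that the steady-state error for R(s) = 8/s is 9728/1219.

15

The open loop has no poles at the origin → type 0 system.
K_p = lim_{s→0} G(s) = K / (16·19·20) = (1/6080)·K.
e_ss = 8/(1 + K_p) = 9728/1219 ⇒ 1 + (1/6080)·K = 1219/1216 ⇒ K = 15.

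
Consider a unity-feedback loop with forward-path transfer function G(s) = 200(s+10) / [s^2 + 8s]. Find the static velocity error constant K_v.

250

Lowest-order denominator term is 8s, so the open loop has 1 pole at the origin → type 1 system.
K_v = lim_{s→0} s·G(s) = 200·10 / 8 = 250.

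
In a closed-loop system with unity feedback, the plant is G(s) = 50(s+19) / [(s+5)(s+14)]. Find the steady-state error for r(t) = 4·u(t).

14/51

The open loop has no poles at the origin → type 0 system.
K_p = lim_{s→0} G(s) = 50·19 / (5·14) = 95/7.
e_ss = 4/(1 + K_p) = 4/(102/7) = 14/51.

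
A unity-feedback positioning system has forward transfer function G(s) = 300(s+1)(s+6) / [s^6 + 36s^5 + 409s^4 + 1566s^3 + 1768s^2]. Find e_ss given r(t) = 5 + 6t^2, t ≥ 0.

The denominator has no term below 1768s^2 — 2 poles at s=0, type 2. By superposition:
  • 5: tracked with zero error.
  • 6t^2: e_ss = 12/K_a with K_a=225/221 → 884/75.
Total e_ss = 884/75.

884/75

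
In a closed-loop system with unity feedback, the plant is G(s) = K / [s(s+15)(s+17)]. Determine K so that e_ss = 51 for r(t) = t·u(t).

5

One free integrator in G(s): this is a type 1 system.
K_v = lim_{s→0} s·G(s) = K / (15·17) = (1/255)·K.
e_ss = 1/K_v = 51 ⇒ K_v = 1/51 ⇒ K = (1/51)/(1/255) = 5.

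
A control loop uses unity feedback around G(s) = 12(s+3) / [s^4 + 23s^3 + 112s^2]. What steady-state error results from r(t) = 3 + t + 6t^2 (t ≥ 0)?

112/3

Factoring s^2 from the denominator leaves a polynomial with constant term 112, so the system is type 2. By superposition:
  • 3: tracked with zero error.
  • t: tracked with zero error.
  • 6t^2: e_ss = 12/K_a with K_a=9/28 → 112/3.
Total e_ss = 112/3.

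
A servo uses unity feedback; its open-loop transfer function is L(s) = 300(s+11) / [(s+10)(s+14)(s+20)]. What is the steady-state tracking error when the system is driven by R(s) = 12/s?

336/61

The open loop has no poles at the origin → type 0 system.
K_p = lim_{s→0} L(s) = 300·11 / (10·14·20) = 33/28.
e_ss = 12/(1 + K_p) = 12/(61/28) = 336/61.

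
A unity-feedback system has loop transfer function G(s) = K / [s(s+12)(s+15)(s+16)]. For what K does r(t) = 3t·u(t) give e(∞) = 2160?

The open loop has one pole at the origin → type 1 system.
K_v = lim_{s→0} s·G(s) = K / (12·15·16) = (1/2880)·K.
e_ss = 3/K_v = 2160 ⇒ K_v = 1/720 ⇒ K = (1/720)/(1/2880) = 4.

4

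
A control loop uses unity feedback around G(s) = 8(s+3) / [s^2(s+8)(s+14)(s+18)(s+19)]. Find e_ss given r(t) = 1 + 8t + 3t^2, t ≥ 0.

9576

G(s) has two factors of s in the denominator, so the system is type 2. By superposition:
  • 1: tracked with zero error.
  • 8t: tracked with zero error.
  • 3t^2: e_ss = 6/K_a with K_a=1/1596 → 9576.
Total e_ss = 9576.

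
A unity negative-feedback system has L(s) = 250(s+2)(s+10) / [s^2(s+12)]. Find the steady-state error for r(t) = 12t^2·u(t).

0.0576

Two free integrators in L(s): this is a type 2 system.
K_a = lim_{s→0} s^2·L(s) = 250·2·10 / (12) = 1250/3.
r(t) = 12t^2 gives R(s) = 24/s^3.
e_ss = 24/K_a = 24/(1250/3) = 0.0576.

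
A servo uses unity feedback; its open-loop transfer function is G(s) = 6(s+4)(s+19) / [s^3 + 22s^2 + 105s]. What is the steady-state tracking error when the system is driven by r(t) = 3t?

Lowest-order denominator term is 105s, so the open loop has 1 pole at the origin → type 1 system.
K_v = lim_{s→0} s·G(s) = 6·4·19 / 105 = 152/35.
e_ss = 3/K_v = 3/(152/35) = 105/152.

105/152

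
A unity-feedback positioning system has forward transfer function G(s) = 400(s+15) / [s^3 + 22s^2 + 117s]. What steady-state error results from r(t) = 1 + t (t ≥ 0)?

Lowest-order denominator term is 117s, so the open loop has 1 pole at the origin → type 1 system. Taking each input component in turn:
  • 1: tracked with zero error.
  • t: e_ss = 1/K_v with K_v=2000/39 → 0.0195.
Total e_ss = 0.0195.

0.0195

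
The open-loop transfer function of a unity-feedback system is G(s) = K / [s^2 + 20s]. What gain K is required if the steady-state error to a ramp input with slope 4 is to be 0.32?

The denominator has no term below 20s — 1 pole at s=0, type 1.
K_v = lim_{s→0} s·G(s) = K / 20 = 0.05·K.
e_ss = 4/K_v = 0.32 ⇒ K_v = 12.5 ⇒ K = 12.5/0.05 = 250.

250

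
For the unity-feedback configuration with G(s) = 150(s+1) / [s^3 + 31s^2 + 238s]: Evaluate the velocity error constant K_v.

75/119

Lowest-order denominator term is 238s, so the open loop has 1 pole at the origin → type 1 system.
K_v = lim_{s→0} s·G(s) = 150·1 / 238 = 75/119.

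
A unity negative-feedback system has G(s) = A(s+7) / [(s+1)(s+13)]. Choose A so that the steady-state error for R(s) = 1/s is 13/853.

System type = 0 (no poles at s=0).
K_p = lim_{s→0} G(s) = A·7 / (1·13) = (7/13)·A.
e_ss = 1/(1 + K_p) = 13/853 ⇒ 1 + (7/13)·A = 853/13 ⇒ A = 120.

120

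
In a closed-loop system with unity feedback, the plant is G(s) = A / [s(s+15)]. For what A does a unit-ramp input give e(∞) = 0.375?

40

G(s) has one factor of s in the denominator, so the system is type 1.
K_v = lim_{s→0} s·G(s) = A / (15) = (1/15)·A.
e_ss = 1/K_v = 0.375 ⇒ K_v = 8/3 ⇒ A = (8/3)/(1/15) = 40.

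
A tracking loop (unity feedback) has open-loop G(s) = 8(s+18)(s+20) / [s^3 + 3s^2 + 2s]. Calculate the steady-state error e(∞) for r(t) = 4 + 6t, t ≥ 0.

1/240

The denominator has no term below 2s — 1 pole at s=0, type 1. By superposition:
  • 4: tracked with zero error.
  • 6t: e_ss = 6/K_v with K_v=1440 → 1/240.
Total e_ss = 1/240.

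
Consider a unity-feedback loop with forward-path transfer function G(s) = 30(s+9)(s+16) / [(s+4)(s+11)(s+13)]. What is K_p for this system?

1080/143

G(s) has no factors of s in the denominator, so the system is type 0.
K_p = lim_{s→0} G(s) = 30·9·16 / (4·11·13) = 1080/143.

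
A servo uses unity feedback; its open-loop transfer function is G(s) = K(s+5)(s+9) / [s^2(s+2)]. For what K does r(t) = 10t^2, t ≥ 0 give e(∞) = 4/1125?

G(s) has two factors of s in the denominator, so the system is type 2.
K_a = lim_{s→0} s^2·G(s) = K·5·9 / (2) = 22.5·K.
e_ss = 20/K_a = 4/1125 ⇒ K_a = 5625 ⇒ K = 5625/22.5 = 250.

250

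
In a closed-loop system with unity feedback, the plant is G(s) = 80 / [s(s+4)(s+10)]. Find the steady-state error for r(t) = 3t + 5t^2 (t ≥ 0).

infinity

The open loop has one pole at the origin → type 1 system. Treating each term separately:
  • 3t: e_ss = 3/K_v with K_v=2 → 1.5.
  • 5t^2: a type-1 system cannot track it, e_ss → ∞.
The unbounded component dominates.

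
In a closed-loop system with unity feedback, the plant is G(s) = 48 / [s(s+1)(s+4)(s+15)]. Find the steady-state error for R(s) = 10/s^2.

One free integrator in G(s): this is a type 1 system.
K_v = lim_{s→0} s·G(s) = 48 / (1·4·15) = 0.8.
e_ss = 10/K_v = 10/0.8 = 12.5.

12.5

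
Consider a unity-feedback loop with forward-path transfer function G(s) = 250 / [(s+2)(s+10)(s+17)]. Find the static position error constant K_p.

25/34

System type = 0 (no poles at s=0).
K_p = lim_{s→0} G(s) = 250 / (2·10·17) = 25/34.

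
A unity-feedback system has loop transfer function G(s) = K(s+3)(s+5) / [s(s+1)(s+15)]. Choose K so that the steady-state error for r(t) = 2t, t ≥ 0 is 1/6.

12

G(s) has one factor of s in the denominator, so the system is type 1.
K_v = lim_{s→0} s·G(s) = K·3·5 / (1·15) = 1·K.
e_ss = 2/K_v = 1/6 ⇒ K_v = 12 ⇒ K = 12/1 = 12.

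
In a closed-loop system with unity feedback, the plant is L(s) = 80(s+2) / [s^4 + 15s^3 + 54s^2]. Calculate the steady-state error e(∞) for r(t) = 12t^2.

The denominator has no term below 54s^2 — 2 poles at s=0, type 2.
K_a = lim_{s→0} s^2·L(s) = 80·2 / 54 = 80/27.
r(t) = 12t^2 gives R(s) = 24/s^3.
e_ss = 24/K_a = 24/(80/27) = 8.1.

8.1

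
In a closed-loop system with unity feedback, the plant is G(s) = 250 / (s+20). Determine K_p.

12.5

No free integrators in G(s): this is a type 0 system.
K_p = lim_{s→0} G(s) = 250 / (20) = 12.5.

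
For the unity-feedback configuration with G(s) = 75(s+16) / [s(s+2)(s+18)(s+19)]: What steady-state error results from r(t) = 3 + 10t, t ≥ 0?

5.7

G(s) has one factor of s in the denominator, so the system is type 1. Treating each term separately:
  • 3: tracked with zero error.
  • 10t: e_ss = 10/K_v with K_v=100/57 → 5.7.
Total e_ss = 5.7.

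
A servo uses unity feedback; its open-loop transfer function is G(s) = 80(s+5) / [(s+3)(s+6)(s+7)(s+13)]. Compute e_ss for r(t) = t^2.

infinity

No free integrators in G(s): this is a type 0 system.
For a type-0 system K_a = 0, so e_ss to a parabolic input is unbounded.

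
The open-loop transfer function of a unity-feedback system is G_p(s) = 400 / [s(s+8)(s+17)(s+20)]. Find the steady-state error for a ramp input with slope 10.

System type = 1 (one pole at s=0).
K_v = lim_{s→0} s·G_p(s) = 400 / (8·17·20) = 5/34.
e_ss = 10/K_v = 10/(5/34) = 68.

68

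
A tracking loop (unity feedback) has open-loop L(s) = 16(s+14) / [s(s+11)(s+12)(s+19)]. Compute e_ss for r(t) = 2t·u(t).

627/28

One free integrator in L(s): this is a type 1 system.
K_v = lim_{s→0} s·L(s) = 16·14 / (11·12·19) = 56/627.
e_ss = 2/K_v = 2/(56/627) = 627/28.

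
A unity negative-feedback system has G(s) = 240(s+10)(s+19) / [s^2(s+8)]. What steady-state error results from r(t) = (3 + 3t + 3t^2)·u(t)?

1/950

System type = 2 (two poles at s=0). Treating each term separately:
  • 3: tracked with zero error.
  • 3t: tracked with zero error.
  • 3t^2: e_ss = 6/K_a with K_a=5700 → 1/950.
Total e_ss = 1/950.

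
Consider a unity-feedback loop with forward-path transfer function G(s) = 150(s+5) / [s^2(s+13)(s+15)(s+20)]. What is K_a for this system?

The open loop has two poles at the origin → type 2 system.
K_a = lim_{s→0} s^2·G(s) = 150·5 / (13·15·20) = 5/26.

5/26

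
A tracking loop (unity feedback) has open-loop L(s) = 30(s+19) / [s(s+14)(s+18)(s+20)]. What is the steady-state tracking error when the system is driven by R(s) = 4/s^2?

L(s) has one factor of s in the denominator, so the system is type 1.
K_v = lim_{s→0} s·L(s) = 30·19 / (14·18·20) = 19/168.
e_ss = 4/K_v = 4/(19/168) = 672/19.

672/19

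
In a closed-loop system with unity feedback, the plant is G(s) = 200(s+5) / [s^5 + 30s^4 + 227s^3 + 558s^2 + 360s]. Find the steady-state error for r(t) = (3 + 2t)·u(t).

Lowest-order denominator term is 360s, so the open loop has 1 pole at the origin → type 1 system. Taking each input component in turn:
  • 3: tracked with zero error.
  • 2t: e_ss = 2/K_v with K_v=25/9 → 0.72.
Total e_ss = 0.72.

0.72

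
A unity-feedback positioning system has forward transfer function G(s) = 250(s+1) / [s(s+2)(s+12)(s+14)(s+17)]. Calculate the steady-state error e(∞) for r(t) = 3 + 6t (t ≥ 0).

137.088

The open loop has one pole at the origin → type 1 system. By superposition:
  • 3: tracked with zero error.
  • 6t: e_ss = 6/K_v with K_v=125/2856 → 137.088.
Total e_ss = 137.088.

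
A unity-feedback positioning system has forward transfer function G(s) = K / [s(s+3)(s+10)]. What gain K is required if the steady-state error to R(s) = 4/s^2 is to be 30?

4

One free integrator in G(s): this is a type 1 system.
K_v = lim_{s→0} s·G(s) = K / (3·10) = (1/30)·K.
e_ss = 4/K_v = 30 ⇒ K_v = 2/15 ⇒ K = (2/15)/(1/30) = 4.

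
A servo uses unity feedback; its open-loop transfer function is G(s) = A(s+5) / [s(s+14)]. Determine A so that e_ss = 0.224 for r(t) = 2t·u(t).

G(s) has one factor of s in the denominator, so the system is type 1.
K_v = lim_{s→0} s·G(s) = A·5 / (14) = (5/14)·A.
e_ss = 2/K_v = 0.224 ⇒ K_v = 125/14 ⇒ A = (125/14)/(5/14) = 25.

25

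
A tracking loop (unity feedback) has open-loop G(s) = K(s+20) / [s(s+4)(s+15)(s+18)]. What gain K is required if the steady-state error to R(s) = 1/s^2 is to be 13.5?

G(s) has one factor of s in the denominator, so the system is type 1.
K_v = lim_{s→0} s·G(s) = K·20 / (4·15·18) = (1/54)·K.
e_ss = 1/K_v = 13.5 ⇒ K_v = 2/27 ⇒ K = (2/27)/(1/54) = 4.

4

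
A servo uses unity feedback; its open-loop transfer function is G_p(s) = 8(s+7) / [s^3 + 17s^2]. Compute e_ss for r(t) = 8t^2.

34/7

The denominator has no term below 17s^2 — 2 poles at s=0, type 2.
K_a = lim_{s→0} s^2·G_p(s) = 8·7 / 17 = 56/17.
r(t) = 8t^2 gives R(s) = 16/s^3.
e_ss = 16/K_a = 16/(56/17) = 34/7.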